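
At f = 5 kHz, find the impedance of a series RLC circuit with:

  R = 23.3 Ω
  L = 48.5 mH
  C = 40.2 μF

Step 1 — Angular frequency: ω = 2π·f = 2π·5000 = 3.142e+04 rad/s.
Step 2 — Component impedances:
  R: Z = R = 23.3 Ω
  L: Z = jωL = j·3.142e+04·0.0485 = 0 + j1524 Ω
  C: Z = 1/(jωC) = -j/(ω·C) = 0 - j0.7918 Ω
Step 3 — Series combination: Z_total = R + L + C = 23.3 + j1523 Ω = 1523∠89.1° Ω.

Z = 23.3 + j1523 Ω = 1523∠89.1° Ω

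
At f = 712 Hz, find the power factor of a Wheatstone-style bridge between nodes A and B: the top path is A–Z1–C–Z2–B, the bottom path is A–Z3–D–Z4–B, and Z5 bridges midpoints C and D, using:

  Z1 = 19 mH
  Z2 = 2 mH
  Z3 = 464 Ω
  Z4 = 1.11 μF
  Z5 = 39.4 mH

Step 1 — Angular frequency: ω = 2π·f = 2π·712 = 4474 rad/s.
Step 2 — Component impedances:
  Z1: Z = jωL = j·4474·0.019 = 0 + j85 Ω
  Z2: Z = jωL = j·4474·0.002 = 0 + j8.947 Ω
  Z3: Z = R = 464 Ω
  Z4: Z = 1/(jωC) = -j/(ω·C) = 0 - j201.4 Ω
  Z5: Z = jωL = j·4474·0.0394 = 0 + j176.3 Ω
Step 3 — Bridge requires nodal analysis (the Z5 bridge couples midpoints C and D, so the two paths cannot be reduced to a simple series/parallel combination). Setting node B to ground and injecting 1 A at node A, the 3-node admittance system at A, C, D solves to V_A = Z_AB = 0.0146 + j98.83 Ω = 98.83∠90.0° Ω.
Step 4 — Power factor: PF = cos(φ) = Re(Z)/|Z| = 0.014605/98.828 = 0.0001478.
Step 5 — Type: Im(Z) = 98.83 ⇒ lagging (phase φ = 90.0°).

PF = 0.0001478 (lagging, φ = 90.0°)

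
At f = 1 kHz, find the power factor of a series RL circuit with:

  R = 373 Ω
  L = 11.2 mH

Step 1 — Angular frequency: ω = 2π·f = 2π·1000 = 6283 rad/s.
Step 2 — Component impedances:
  R: Z = R = 373 Ω
  L: Z = jωL = j·6283·0.0112 = 0 + j70.37 Ω
Step 3 — Series combination: Z_total = R + L = 373 + j70.37 Ω = 379.6∠10.7° Ω.
Step 4 — Power factor: PF = cos(φ) = Re(Z)/|Z| = 373/379.58 = 0.9827.
Step 5 — Type: Im(Z) = 70.37 ⇒ lagging (phase φ = 10.7°).

PF = 0.9827 (lagging, φ = 10.7°)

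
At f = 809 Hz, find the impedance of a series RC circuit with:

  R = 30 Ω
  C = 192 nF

Step 1 — Angular frequency: ω = 2π·f = 2π·809 = 5083 rad/s.
Step 2 — Component impedances:
  R: Z = R = 30 Ω
  C: Z = 1/(jωC) = -j/(ω·C) = 0 - j1025 Ω
Step 3 — Series combination: Z_total = R + C = 30 - j1025 Ω = 1025∠-88.3° Ω.

Z = 30 - j1025 Ω = 1025∠-88.3° Ω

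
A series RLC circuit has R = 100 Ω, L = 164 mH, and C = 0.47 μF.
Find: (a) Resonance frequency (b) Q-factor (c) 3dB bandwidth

Step 1 — Resonance condition Im(Z)=0 gives ω₀ = 1/√(LC).
Step 2 — ω₀ = 1/√(0.164·4.7e-07) = 3602 rad/s.
Step 3 — f₀ = ω₀/(2π) = 573.3 Hz.
Step 4 — Series Q: Q = ω₀L/R = 3602·0.164/100 = 5.907.
Step 5 — 3dB bandwidth: Δω = ω₀/Q = 609.8 rad/s; BW = Δω/(2π) = 97.05 Hz.

(a) f₀ = 573.3 Hz  (b) Q = 5.907  (c) BW = 97.05 Hz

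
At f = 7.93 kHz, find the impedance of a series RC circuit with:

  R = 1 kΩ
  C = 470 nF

Step 1 — Angular frequency: ω = 2π·f = 2π·7930 = 4.983e+04 rad/s.
Step 2 — Component impedances:
  R: Z = R = 1000 Ω
  C: Z = 1/(jωC) = -j/(ω·C) = 0 - j42.7 Ω
Step 3 — Series combination: Z_total = R + C = 1000 - j42.7 Ω = 1001∠-2.4° Ω.

Z = 1000 - j42.7 Ω = 1001∠-2.4° Ω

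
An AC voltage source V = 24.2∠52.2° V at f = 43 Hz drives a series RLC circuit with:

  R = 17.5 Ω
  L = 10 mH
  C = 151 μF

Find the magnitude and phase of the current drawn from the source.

Step 1 — Angular frequency: ω = 2π·f = 2π·43 = 270.2 rad/s.
Step 2 — Component impedances:
  R: Z = R = 17.5 Ω
  L: Z = jωL = j·270.2·0.01 = 0 + j2.702 Ω
  C: Z = 1/(jωC) = -j/(ω·C) = 0 - j24.51 Ω
Step 3 — Series combination: Z_total = R + L + C = 17.5 - j21.81 Ω = 27.96∠-51.3° Ω.
Step 4 — Source phasor: V = 24.2∠52.2° V = 14.83 + j19.12 V.
Step 5 — Ohm's law: I = V / Z_total = (14.83 + j19.12) / (17.5 - j21.81) = -0.2014 + j0.8417 A.
Step 6 — Convert to polar: |I| = 0.8654 A, ∠I = 103.5°.

I = 0.8654∠103.5° A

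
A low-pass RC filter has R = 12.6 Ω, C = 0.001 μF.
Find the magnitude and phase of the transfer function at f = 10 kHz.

Step 1 — Angular frequency: ω = 2π·1e+04 = 6.283e+04 rad/s.
Step 2 — Transfer function: H(jω) = 1/(1 + jωRC).
Step 3 — Denominator: 1 + jωRC = 1 + j·6.283e+04·12.6·1e-09 = 1 + j0.0007917.
Step 4 — H = 1 - j0.0007917.
Step 5 — Magnitude: |H| = 1 (-0.0 dB); phase: φ = -0.0°.

|H| = 1 (-0.0 dB), φ = -0.0°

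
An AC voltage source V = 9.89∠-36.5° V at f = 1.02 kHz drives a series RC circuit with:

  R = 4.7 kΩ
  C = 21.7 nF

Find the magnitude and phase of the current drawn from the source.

Step 1 — Angular frequency: ω = 2π·f = 2π·1020 = 6409 rad/s.
Step 2 — Component impedances:
  R: Z = R = 4700 Ω
  C: Z = 1/(jωC) = -j/(ω·C) = 0 - j7191 Ω
Step 3 — Series combination: Z_total = R + C = 4700 - j7191 Ω = 8590∠-56.8° Ω.
Step 4 — Source phasor: V = 9.89∠-36.5° V = 7.95 - j5.883 V.
Step 5 — Ohm's law: I = V / Z_total = (7.95 - j5.883) / (4700 - j7191) = 0.00108 + j0.0004 A.
Step 6 — Convert to polar: |I| = 0.001151 A, ∠I = 20.3°.

I = 0.001151∠20.3° A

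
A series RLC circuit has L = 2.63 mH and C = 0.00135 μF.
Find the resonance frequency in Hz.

Step 1 — Resonance condition Im(Z)=0 gives ω₀ = 1/√(LC).
Step 2 — ω₀ = 1/√(0.00263·1.35e-09) = 5.307e+05 rad/s.
Step 3 — f₀ = ω₀/(2π) = 8.446e+04 Hz.

f₀ = 8.446e+04 Hz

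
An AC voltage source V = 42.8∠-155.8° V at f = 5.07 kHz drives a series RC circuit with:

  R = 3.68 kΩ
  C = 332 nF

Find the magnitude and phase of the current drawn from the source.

Step 1 — Angular frequency: ω = 2π·f = 2π·5070 = 3.186e+04 rad/s.
Step 2 — Component impedances:
  R: Z = R = 3680 Ω
  C: Z = 1/(jωC) = -j/(ω·C) = 0 - j94.55 Ω
Step 3 — Series combination: Z_total = R + C = 3680 - j94.55 Ω = 3681∠-1.5° Ω.
Step 4 — Source phasor: V = 42.8∠-155.8° V = -39.04 - j17.54 V.
Step 5 — Ohm's law: I = V / Z_total = (-39.04 - j17.54) / (3680 - j94.55) = -0.01048 - j0.005037 A.
Step 6 — Convert to polar: |I| = 0.01163 A, ∠I = -154.3°.

I = 0.01163∠-154.3° A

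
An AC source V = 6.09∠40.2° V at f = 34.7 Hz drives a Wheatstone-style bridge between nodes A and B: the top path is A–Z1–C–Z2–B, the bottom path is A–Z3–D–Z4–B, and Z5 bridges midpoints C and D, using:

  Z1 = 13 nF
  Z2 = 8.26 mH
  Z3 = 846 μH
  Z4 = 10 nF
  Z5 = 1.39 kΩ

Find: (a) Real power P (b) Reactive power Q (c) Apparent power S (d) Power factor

Step 1 — Angular frequency: ω = 2π·f = 2π·34.7 = 218 rad/s.
Step 2 — Component impedances:
  Z1: Z = 1/(jωC) = -j/(ω·C) = 0 - j3.528e+05 Ω
  Z2: Z = jωL = j·218·0.00826 = 0 + j1.801 Ω
  Z3: Z = jωL = j·218·0.000846 = 0 + j0.1845 Ω
  Z4: Z = 1/(jωC) = -j/(ω·C) = 0 - j4.587e+05 Ω
  Z5: Z = R = 1390 Ω
Step 3 — Bridge requires nodal analysis (the Z5 bridge couples midpoints C and D, so the two paths cannot be reduced to a simple series/parallel combination). Setting node B to ground and injecting 1 A at node A, the 3-node admittance system at A, C, D solves to V_A = Z_AB = 1390 - j7.703 Ω = 1390∠-0.3° Ω.
Step 4 — Source phasor: V = 6.09∠40.2° V = 4.652 + j3.931 V.
Step 5 — Current: I = V / Z = 0.003331 + j0.002847 A = 0.004381∠40.5° A.
Step 6 — Complex power: S = V·I* = 0.02668 - j0.0001479 VA.
Step 7 — Real power: P = Re(S) = 0.02668 W.
Step 8 — Reactive power: Q = Im(S) = -0.0001479 VAR.
Step 9 — Apparent power: |S| = 0.02668 VA.
Step 10 — Power factor: PF = P/|S| = 1 (leading).

(a) P = 0.02668 W  (b) Q = -0.0001479 VAR  (c) S = 0.02668 VA  (d) PF = 1 (leading)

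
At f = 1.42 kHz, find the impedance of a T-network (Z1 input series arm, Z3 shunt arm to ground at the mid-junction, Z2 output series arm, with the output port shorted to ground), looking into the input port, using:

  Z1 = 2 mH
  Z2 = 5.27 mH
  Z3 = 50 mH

Step 1 — Angular frequency: ω = 2π·f = 2π·1420 = 8922 rad/s.
Step 2 — Component impedances:
  Z1: Z = jωL = j·8922·0.002 = 0 + j17.84 Ω
  Z2: Z = jωL = j·8922·0.00527 = 0 + j47.02 Ω
  Z3: Z = jωL = j·8922·0.05 = 0 + j446.1 Ω
Step 3 — With the output port shorted to ground, the output series arm Z2 runs from the junction to ground; the shunt arm Z3 also runs from the junction to ground. They appear in parallel: Z3 || Z2 = 0 + j42.54 Ω.
Step 4 — Series with input arm Z1: Z_in = Z1 + (Z3 || Z2) = 0 + j60.38 Ω = 60.38∠90.0° Ω.

Z = 0 + j60.38 Ω = 60.38∠90.0° Ω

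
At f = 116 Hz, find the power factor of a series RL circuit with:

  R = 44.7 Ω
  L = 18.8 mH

Step 1 — Angular frequency: ω = 2π·f = 2π·116 = 728.8 rad/s.
Step 2 — Component impedances:
  R: Z = R = 44.7 Ω
  L: Z = jωL = j·728.8·0.0188 = 0 + j13.7 Ω
Step 3 — Series combination: Z_total = R + L = 44.7 + j13.7 Ω = 46.75∠17.0° Ω.
Step 4 — Power factor: PF = cos(φ) = Re(Z)/|Z| = 44.7/46.75 = 0.9561.
Step 5 — Type: Im(Z) = 13.7 ⇒ lagging (phase φ = 17.0°).

PF = 0.9561 (lagging, φ = 17.0°)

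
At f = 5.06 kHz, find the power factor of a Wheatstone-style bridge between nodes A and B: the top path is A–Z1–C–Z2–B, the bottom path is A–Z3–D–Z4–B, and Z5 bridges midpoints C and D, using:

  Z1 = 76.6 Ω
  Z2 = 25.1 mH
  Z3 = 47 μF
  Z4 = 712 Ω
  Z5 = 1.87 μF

Step 1 — Angular frequency: ω = 2π·f = 2π·5060 = 3.179e+04 rad/s.
Step 2 — Component impedances:
  Z1: Z = R = 76.6 Ω
  Z2: Z = jωL = j·3.179e+04·0.0251 = 0 + j798 Ω
  Z3: Z = 1/(jωC) = -j/(ω·C) = 0 - j0.6692 Ω
  Z4: Z = R = 712 Ω
  Z5: Z = 1/(jωC) = -j/(ω·C) = 0 - j16.82 Ω
Step 3 — Bridge requires nodal analysis (the Z5 bridge couples midpoints C and D, so the two paths cannot be reduced to a simple series/parallel combination). Setting node B to ground and injecting 1 A at node A, the 3-node admittance system at A, C, D solves to V_A = Z_AB = 389.3 + j352.1 Ω = 524.9∠42.1° Ω.
Step 4 — Power factor: PF = cos(φ) = Re(Z)/|Z| = 389.3/524.9 = 0.7417.
Step 5 — Type: Im(Z) = 352.1 ⇒ lagging (phase φ = 42.1°).

PF = 0.7417 (lagging, φ = 42.1°)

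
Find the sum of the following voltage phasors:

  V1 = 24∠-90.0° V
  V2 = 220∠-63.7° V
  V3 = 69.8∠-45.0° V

Step 1 — Convert each phasor to rectangular form:
  V1 = 24·(cos(-90.0°) + j·sin(-90.0°)) = 0 - j24 V
  V2 = 220·(cos(-63.7°) + j·sin(-63.7°)) = 97.48 - j197.2 V
  V3 = 69.8·(cos(-45.0°) + j·sin(-45.0°)) = 49.36 - j49.36 V
Step 2 — Sum components: V_total = 146.8 - j270.6 V.
Step 3 — Convert to polar: |V_total| = 307.9 V, ∠V_total = -61.5°.

V_total = 307.9∠-61.5° V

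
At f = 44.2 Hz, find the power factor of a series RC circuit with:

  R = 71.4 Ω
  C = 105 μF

Step 1 — Angular frequency: ω = 2π·f = 2π·44.2 = 277.7 rad/s.
Step 2 — Component impedances:
  R: Z = R = 71.4 Ω
  C: Z = 1/(jωC) = -j/(ω·C) = 0 - j34.29 Ω
Step 3 — Series combination: Z_total = R + C = 71.4 - j34.29 Ω = 79.21∠-25.7° Ω.
Step 4 — Power factor: PF = cos(φ) = Re(Z)/|Z| = 71.4/79.21 = 0.9014.
Step 5 — Type: Im(Z) = -34.29 ⇒ leading (phase φ = -25.7°).

PF = 0.9014 (leading, φ = -25.7°)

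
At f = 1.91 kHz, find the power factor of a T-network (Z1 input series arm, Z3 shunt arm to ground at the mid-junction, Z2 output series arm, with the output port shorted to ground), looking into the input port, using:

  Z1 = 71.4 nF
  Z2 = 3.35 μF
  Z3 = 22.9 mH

Step 1 — Angular frequency: ω = 2π·f = 2π·1910 = 1.2e+04 rad/s.
Step 2 — Component impedances:
  Z1: Z = 1/(jωC) = -j/(ω·C) = 0 - j1167 Ω
  Z2: Z = 1/(jωC) = -j/(ω·C) = 0 - j24.87 Ω
  Z3: Z = jωL = j·1.2e+04·0.0229 = 0 + j274.8 Ω
Step 3 — With the output port shorted to ground, the output series arm Z2 runs from the junction to ground; the shunt arm Z3 also runs from the junction to ground. They appear in parallel: Z3 || Z2 = 0 - j27.35 Ω.
Step 4 — Series with input arm Z1: Z_in = Z1 + (Z3 || Z2) = 0 - j1194 Ω = 1194∠-90.0° Ω.
Step 5 — Power factor: PF = cos(φ) = Re(Z)/|Z| = 0/1194 = 0.
Step 6 — Type: Im(Z) = -1194 ⇒ leading (phase φ = -90.0°).

PF = 0 (leading, φ = -90.0°)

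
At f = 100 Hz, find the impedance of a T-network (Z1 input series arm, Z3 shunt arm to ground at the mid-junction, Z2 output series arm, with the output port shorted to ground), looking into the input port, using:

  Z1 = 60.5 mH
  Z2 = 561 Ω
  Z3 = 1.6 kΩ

Step 1 — Angular frequency: ω = 2π·f = 2π·100 = 628.3 rad/s.
Step 2 — Component impedances:
  Z1: Z = jωL = j·628.3·0.0605 = 0 + j38.01 Ω
  Z2: Z = R = 561 Ω
  Z3: Z = R = 1600 Ω
Step 3 — With the output port shorted to ground, the output series arm Z2 runs from the junction to ground; the shunt arm Z3 also runs from the junction to ground. They appear in parallel: Z3 || Z2 = 415.4 Ω.
Step 4 — Series with input arm Z1: Z_in = Z1 + (Z3 || Z2) = 415.4 + j38.01 Ω = 417.1∠5.2° Ω.

Z = 415.4 + j38.01 Ω = 417.1∠5.2° Ω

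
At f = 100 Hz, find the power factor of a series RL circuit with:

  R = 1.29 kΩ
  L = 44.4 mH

Step 1 — Angular frequency: ω = 2π·f = 2π·100 = 628.3 rad/s.
Step 2 — Component impedances:
  R: Z = R = 1290 Ω
  L: Z = jωL = j·628.3·0.0444 = 0 + j27.9 Ω
Step 3 — Series combination: Z_total = R + L = 1290 + j27.9 Ω = 1290∠1.2° Ω.
Step 4 — Power factor: PF = cos(φ) = Re(Z)/|Z| = 1290/1290.3 = 0.9998.
Step 5 — Type: Im(Z) = 27.9 ⇒ lagging (phase φ = 1.2°).

PF = 0.9998 (lagging, φ = 1.2°)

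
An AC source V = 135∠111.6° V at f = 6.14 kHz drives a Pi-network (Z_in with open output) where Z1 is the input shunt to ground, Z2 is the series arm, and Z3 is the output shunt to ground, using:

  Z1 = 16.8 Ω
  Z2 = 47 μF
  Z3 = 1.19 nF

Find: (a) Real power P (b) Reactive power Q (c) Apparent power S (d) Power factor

Step 1 — Angular frequency: ω = 2π·f = 2π·6140 = 3.858e+04 rad/s.
Step 2 — Component impedances:
  Z1: Z = R = 16.8 Ω
  Z2: Z = 1/(jωC) = -j/(ω·C) = 0 - j0.5515 Ω
  Z3: Z = 1/(jωC) = -j/(ω·C) = 0 - j2.178e+04 Ω
Step 3 — With open output, the series arm Z2 and the output shunt Z3 appear in series to ground: Z2 + Z3 = 0 - j2.178e+04 Ω.
Step 4 — Parallel with input shunt Z1: Z_in = Z1 || (Z2 + Z3) = 16.8 - j0.01296 Ω = 16.8∠-0.0° Ω.
Step 5 — Source phasor: V = 135∠111.6° V = -49.7 + j125.5 V.
Step 6 — Current: I = V / Z = -2.964 + j7.469 A = 8.036∠111.6° A.
Step 7 — Complex power: S = V·I* = 1085 - j0.8367 VA.
Step 8 — Real power: P = Re(S) = 1085 W.
Step 9 — Reactive power: Q = Im(S) = -0.8367 VAR.
Step 10 — Apparent power: |S| = 1085 VA.
Step 11 — Power factor: PF = P/|S| = 1 (leading).

(a) P = 1085 W  (b) Q = -0.8367 VAR  (c) S = 1085 VA  (d) PF = 1 (leading)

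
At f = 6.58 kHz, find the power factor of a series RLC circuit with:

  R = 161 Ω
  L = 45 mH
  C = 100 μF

Step 1 — Angular frequency: ω = 2π·f = 2π·6580 = 4.134e+04 rad/s.
Step 2 — Component impedances:
  R: Z = R = 161 Ω
  L: Z = jωL = j·4.134e+04·0.045 = 0 + j1860 Ω
  C: Z = 1/(jωC) = -j/(ω·C) = 0 - j0.2419 Ω
Step 3 — Series combination: Z_total = R + L + C = 161 + j1860 Ω = 1867∠85.1° Ω.
Step 4 — Power factor: PF = cos(φ) = Re(Z)/|Z| = 161/1867 = 0.08623.
Step 5 — Type: Im(Z) = 1860 ⇒ lagging (phase φ = 85.1°).

PF = 0.08623 (lagging, φ = 85.1°)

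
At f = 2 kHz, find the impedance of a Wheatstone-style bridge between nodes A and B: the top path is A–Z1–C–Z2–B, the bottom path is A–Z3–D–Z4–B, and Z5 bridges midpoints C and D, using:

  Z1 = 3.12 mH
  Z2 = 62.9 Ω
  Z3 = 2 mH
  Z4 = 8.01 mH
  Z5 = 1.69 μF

Step 1 — Angular frequency: ω = 2π·f = 2π·2000 = 1.257e+04 rad/s.
Step 2 — Component impedances:
  Z1: Z = jωL = j·1.257e+04·0.00312 = 0 + j39.21 Ω
  Z2: Z = R = 62.9 Ω
  Z3: Z = jωL = j·1.257e+04·0.002 = 0 + j25.13 Ω
  Z4: Z = jωL = j·1.257e+04·0.00801 = 0 + j100.7 Ω
  Z5: Z = 1/(jωC) = -j/(ω·C) = 0 - j47.09 Ω
Step 3 — Bridge requires nodal analysis (the Z5 bridge couples midpoints C and D, so the two paths cannot be reduced to a simple series/parallel combination). Setting node B to ground and injecting 1 A at node A, the 3-node admittance system at A, C, D solves to V_A = Z_AB = 6.754 + j97.22 Ω = 97.46∠86.0° Ω.

Z = 6.754 + j97.22 Ω = 97.46∠86.0° Ω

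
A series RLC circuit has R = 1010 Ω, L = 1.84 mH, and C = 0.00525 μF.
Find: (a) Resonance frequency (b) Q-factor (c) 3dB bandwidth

Step 1 — Resonance: ω₀ = 1/√(LC) = 1/√(0.00184·5.25e-09) = 3.217e+05 rad/s.
Step 2 — f₀ = ω₀/(2π) = 5.121e+04 Hz.
Step 3 — Series Q: Q = ω₀L/R = 3.217e+05·0.00184/1010 = 0.5861.
Step 4 — Bandwidth: Δω = ω₀/Q = 5.489e+05 rad/s; BW = Δω/(2π) = 8.736e+04 Hz.

(a) f₀ = 5.121e+04 Hz  (b) Q = 0.5861  (c) BW = 8.736e+04 Hz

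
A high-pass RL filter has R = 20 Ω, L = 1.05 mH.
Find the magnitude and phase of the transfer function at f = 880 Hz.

Step 1 — Angular frequency: ω = 2π·880 = 5529 rad/s.
Step 2 — Transfer function: H(jω) = jωL/(R + jωL).
Step 3 — Numerator jωL = j·5.806; denominator R + jωL = 20 + j5.806.
Step 4 — H = 0.07772 + j0.2677.
Step 5 — Magnitude: |H| = 0.2788 (-11.1 dB); phase: φ = 73.8°.

|H| = 0.2788 (-11.1 dB), φ = 73.8°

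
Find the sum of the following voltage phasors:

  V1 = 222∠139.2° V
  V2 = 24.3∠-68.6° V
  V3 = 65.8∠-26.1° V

Step 1 — Convert each phasor to rectangular form:
  V1 = 222·(cos(139.2°) + j·sin(139.2°)) = -168.1 + j145.1 V
  V2 = 24.3·(cos(-68.6°) + j·sin(-68.6°)) = 8.867 - j22.62 V
  V3 = 65.8·(cos(-26.1°) + j·sin(-26.1°)) = 59.09 - j28.95 V
Step 2 — Sum components: V_total = -100.1 + j93.49 V.
Step 3 — Convert to polar: |V_total| = 137 V, ∠V_total = 137.0°.

V_total = 137∠137.0° V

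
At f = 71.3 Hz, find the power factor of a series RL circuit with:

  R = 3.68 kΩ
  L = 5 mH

Step 1 — Angular frequency: ω = 2π·f = 2π·71.3 = 448 rad/s.
Step 2 — Component impedances:
  R: Z = R = 3680 Ω
  L: Z = jωL = j·448·0.005 = 0 + j2.24 Ω
Step 3 — Series combination: Z_total = R + L = 3680 + j2.24 Ω = 3680∠0.0° Ω.
Step 4 — Power factor: PF = cos(φ) = Re(Z)/|Z| = 3680/3680 = 1.
Step 5 — Type: Im(Z) = 2.24 ⇒ lagging (phase φ = 0.0°).

PF = 1 (lagging, φ = 0.0°)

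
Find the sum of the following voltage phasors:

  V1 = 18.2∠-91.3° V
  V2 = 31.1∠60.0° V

Step 1 — Convert each phasor to rectangular form:
  V1 = 18.2·(cos(-91.3°) + j·sin(-91.3°)) = -0.4129 - j18.2 V
  V2 = 31.1·(cos(60.0°) + j·sin(60.0°)) = 15.55 + j26.93 V
Step 2 — Sum components: V_total = 15.14 + j8.738 V.
Step 3 — Convert to polar: |V_total| = 17.48 V, ∠V_total = 30.0°.

V_total = 17.48∠30.0° V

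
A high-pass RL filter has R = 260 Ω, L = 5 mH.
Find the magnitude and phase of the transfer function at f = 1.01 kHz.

Step 1 — Angular frequency: ω = 2π·1010 = 6346 rad/s.
Step 2 — Transfer function: H(jω) = jωL/(R + jωL).
Step 3 — Numerator jωL = j·31.73; denominator R + jωL = 260 + j31.73.
Step 4 — H = 0.01467 + j0.1202.
Step 5 — Magnitude: |H| = 0.1211 (-18.3 dB); phase: φ = 83.0°.

|H| = 0.1211 (-18.3 dB), φ = 83.0°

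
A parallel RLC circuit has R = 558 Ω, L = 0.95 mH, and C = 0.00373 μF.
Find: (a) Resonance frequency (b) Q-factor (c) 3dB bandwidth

Step 1 — Resonance: ω₀ = 1/√(LC) = 1/√(0.00095·3.73e-09) = 5.312e+05 rad/s.
Step 2 — f₀ = ω₀/(2π) = 8.455e+04 Hz.
Step 3 — Parallel Q: Q = R/(ω₀L) = 558/(5.312e+05·0.00095) = 1.106.
Step 4 — Bandwidth: Δω = ω₀/Q = 4.805e+05 rad/s; BW = Δω/(2π) = 7.647e+04 Hz.

(a) f₀ = 8.455e+04 Hz  (b) Q = 1.106  (c) BW = 7.647e+04 Hz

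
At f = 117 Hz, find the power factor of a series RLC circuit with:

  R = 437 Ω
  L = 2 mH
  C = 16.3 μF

Step 1 — Angular frequency: ω = 2π·f = 2π·117 = 735.1 rad/s.
Step 2 — Component impedances:
  R: Z = R = 437 Ω
  L: Z = jωL = j·735.1·0.002 = 0 + j1.47 Ω
  C: Z = 1/(jωC) = -j/(ω·C) = 0 - j83.45 Ω
Step 3 — Series combination: Z_total = R + L + C = 437 - j81.98 Ω = 444.6∠-10.6° Ω.
Step 4 — Power factor: PF = cos(φ) = Re(Z)/|Z| = 437/444.6 = 0.9829.
Step 5 — Type: Im(Z) = -81.98 ⇒ leading (phase φ = -10.6°).

PF = 0.9829 (leading, φ = -10.6°)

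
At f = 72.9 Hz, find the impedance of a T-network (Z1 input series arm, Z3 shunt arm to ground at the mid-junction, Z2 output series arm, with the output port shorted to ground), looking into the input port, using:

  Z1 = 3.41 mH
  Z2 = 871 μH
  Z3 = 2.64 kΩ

Step 1 — Angular frequency: ω = 2π·f = 2π·72.9 = 458 rad/s.
Step 2 — Component impedances:
  Z1: Z = jωL = j·458·0.00341 = 0 + j1.562 Ω
  Z2: Z = jωL = j·458·0.000871 = 0 + j0.399 Ω
  Z3: Z = R = 2640 Ω
Step 3 — With the output port shorted to ground, the output series arm Z2 runs from the junction to ground; the shunt arm Z3 also runs from the junction to ground. They appear in parallel: Z3 || Z2 = 6.029e-05 + j0.399 Ω.
Step 4 — Series with input arm Z1: Z_in = Z1 + (Z3 || Z2) = 6.029e-05 + j1.961 Ω = 1.961∠90.0° Ω.

Z = 6.029e-05 + j1.961 Ω = 1.961∠90.0° Ω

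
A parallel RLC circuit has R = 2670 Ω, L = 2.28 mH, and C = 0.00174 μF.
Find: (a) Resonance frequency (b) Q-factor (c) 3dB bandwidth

Step 1 — Resonance: ω₀ = 1/√(LC) = 1/√(0.00228·1.74e-09) = 5.021e+05 rad/s.
Step 2 — f₀ = ω₀/(2π) = 7.991e+04 Hz.
Step 3 — Parallel Q: Q = R/(ω₀L) = 2670/(5.021e+05·0.00228) = 2.332.
Step 4 — Bandwidth: Δω = ω₀/Q = 2.152e+05 rad/s; BW = Δω/(2π) = 3.426e+04 Hz.

(a) f₀ = 7.991e+04 Hz  (b) Q = 2.332  (c) BW = 3.426e+04 Hz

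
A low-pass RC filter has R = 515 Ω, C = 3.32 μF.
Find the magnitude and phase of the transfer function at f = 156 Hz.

Step 1 — Angular frequency: ω = 2π·156 = 980.2 rad/s.
Step 2 — Transfer function: H(jω) = 1/(1 + jωRC).
Step 3 — Denominator: 1 + jωRC = 1 + j·980.2·515·3.32e-06 = 1 + j1.676.
Step 4 — H = 0.2626 - j0.44.
Step 5 — Magnitude: |H| = 0.5124 (-5.8 dB); phase: φ = -59.2°.

|H| = 0.5124 (-5.8 dB), φ = -59.2°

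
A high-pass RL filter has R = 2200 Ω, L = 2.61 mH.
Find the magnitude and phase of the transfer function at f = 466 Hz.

Step 1 — Angular frequency: ω = 2π·466 = 2928 rad/s.
Step 2 — Transfer function: H(jω) = jωL/(R + jωL).
Step 3 — Numerator jωL = j·7.642; denominator R + jωL = 2200 + j7.642.
Step 4 — H = 1.207e-05 + j0.003474.
Step 5 — Magnitude: |H| = 0.003474 (-49.2 dB); phase: φ = 89.8°.

|H| = 0.003474 (-49.2 dB), φ = 89.8°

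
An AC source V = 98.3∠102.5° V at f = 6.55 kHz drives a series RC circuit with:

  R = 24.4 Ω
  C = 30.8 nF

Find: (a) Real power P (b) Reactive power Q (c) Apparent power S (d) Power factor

Step 1 — Angular frequency: ω = 2π·f = 2π·6550 = 4.115e+04 rad/s.
Step 2 — Component impedances:
  R: Z = R = 24.4 Ω
  C: Z = 1/(jωC) = -j/(ω·C) = 0 - j788.9 Ω
Step 3 — Series combination: Z_total = R + C = 24.4 - j788.9 Ω = 789.3∠-88.2° Ω.
Step 4 — Source phasor: V = 98.3∠102.5° V = -21.28 + j95.97 V.
Step 5 — Current: I = V / Z = -0.1224 - j0.02318 A = 0.1245∠-169.3° A.
Step 6 — Complex power: S = V·I* = 0.3785 - j12.24 VA.
Step 7 — Real power: P = Re(S) = 0.3785 W.
Step 8 — Reactive power: Q = Im(S) = -12.24 VAR.
Step 9 — Apparent power: |S| = 12.24 VA.
Step 10 — Power factor: PF = P/|S| = 0.03091 (leading).

(a) P = 0.3785 W  (b) Q = -12.24 VAR  (c) S = 12.24 VA  (d) PF = 0.03091 (leading)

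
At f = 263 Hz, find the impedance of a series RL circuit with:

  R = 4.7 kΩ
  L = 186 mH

Step 1 — Angular frequency: ω = 2π·f = 2π·263 = 1652 rad/s.
Step 2 — Component impedances:
  R: Z = R = 4700 Ω
  L: Z = jωL = j·1652·0.186 = 0 + j307.4 Ω
Step 3 — Series combination: Z_total = R + L = 4700 + j307.4 Ω = 4710∠3.7° Ω.

Z = 4700 + j307.4 Ω = 4710∠3.7° Ω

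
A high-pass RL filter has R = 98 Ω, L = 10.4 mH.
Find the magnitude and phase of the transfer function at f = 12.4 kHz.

Step 1 — Angular frequency: ω = 2π·1.24e+04 = 7.791e+04 rad/s.
Step 2 — Transfer function: H(jω) = jωL/(R + jωL).
Step 3 — Numerator jωL = j·810.3; denominator R + jωL = 98 + j810.3.
Step 4 — H = 0.9856 + j0.1192.
Step 5 — Magnitude: |H| = 0.9928 (-0.1 dB); phase: φ = 6.9°.

|H| = 0.9928 (-0.1 dB), φ = 6.9°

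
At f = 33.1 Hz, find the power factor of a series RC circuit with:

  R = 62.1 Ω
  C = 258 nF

Step 1 — Angular frequency: ω = 2π·f = 2π·33.1 = 208 rad/s.
Step 2 — Component impedances:
  R: Z = R = 62.1 Ω
  C: Z = 1/(jωC) = -j/(ω·C) = 0 - j1.864e+04 Ω
Step 3 — Series combination: Z_total = R + C = 62.1 - j1.864e+04 Ω = 1.864e+04∠-89.8° Ω.
Step 4 — Power factor: PF = cos(φ) = Re(Z)/|Z| = 62.1/1.864e+04 = 0.003332.
Step 5 — Type: Im(Z) = -1.864e+04 ⇒ leading (phase φ = -89.8°).

PF = 0.003332 (leading, φ = -89.8°)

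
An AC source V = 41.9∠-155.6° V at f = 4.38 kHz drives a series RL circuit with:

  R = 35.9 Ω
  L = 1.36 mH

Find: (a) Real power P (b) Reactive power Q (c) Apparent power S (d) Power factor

Step 1 — Angular frequency: ω = 2π·f = 2π·4380 = 2.752e+04 rad/s.
Step 2 — Component impedances:
  R: Z = R = 35.9 Ω
  L: Z = jωL = j·2.752e+04·0.00136 = 0 + j37.43 Ω
Step 3 — Series combination: Z_total = R + L = 35.9 + j37.43 Ω = 51.86∠46.2° Ω.
Step 4 — Source phasor: V = 41.9∠-155.6° V = -38.16 - j17.31 V.
Step 5 — Current: I = V / Z = -0.7502 + j0.2999 A = 0.8079∠158.2° A.
Step 6 — Complex power: S = V·I* = 23.43 + j24.43 VA.
Step 7 — Real power: P = Re(S) = 23.43 W.
Step 8 — Reactive power: Q = Im(S) = 24.43 VAR.
Step 9 — Apparent power: |S| = 33.85 VA.
Step 10 — Power factor: PF = P/|S| = 0.6922 (lagging).

(a) P = 23.43 W  (b) Q = 24.43 VAR  (c) S = 33.85 VA  (d) PF = 0.6922 (lagging)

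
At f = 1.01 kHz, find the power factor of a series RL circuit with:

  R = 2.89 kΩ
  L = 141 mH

Step 1 — Angular frequency: ω = 2π·f = 2π·1010 = 6346 rad/s.
Step 2 — Component impedances:
  R: Z = R = 2890 Ω
  L: Z = jωL = j·6346·0.141 = 0 + j894.8 Ω
Step 3 — Series combination: Z_total = R + L = 2890 + j894.8 Ω = 3025∠17.2° Ω.
Step 4 — Power factor: PF = cos(φ) = Re(Z)/|Z| = 2890/3025.35 = 0.9553.
Step 5 — Type: Im(Z) = 894.8 ⇒ lagging (phase φ = 17.2°).

PF = 0.9553 (lagging, φ = 17.2°)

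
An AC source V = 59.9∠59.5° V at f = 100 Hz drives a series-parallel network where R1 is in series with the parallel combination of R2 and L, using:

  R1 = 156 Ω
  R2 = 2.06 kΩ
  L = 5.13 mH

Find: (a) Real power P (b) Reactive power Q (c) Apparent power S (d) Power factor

Step 1 — Angular frequency: ω = 2π·f = 2π·100 = 628.3 rad/s.
Step 2 — Component impedances:
  R1: Z = R = 156 Ω
  R2: Z = R = 2060 Ω
  L: Z = jωL = j·628.3·0.00513 = 0 + j3.223 Ω
Step 3 — Parallel branch: R2 || L = 1/(1/R2 + 1/L) = 0.005043 + j3.223 Ω.
Step 4 — Series with R1: Z_total = R1 + (R2 || L) = 156 + j3.223 Ω = 156∠1.2° Ω.
Step 5 — Source phasor: V = 59.9∠59.5° V = 30.4 + j51.61 V.
Step 6 — Current: I = V / Z = 0.2016 + j0.3267 A = 0.3839∠58.3° A.
Step 7 — Complex power: S = V·I* = 22.99 + j0.475 VA.
Step 8 — Real power: P = Re(S) = 22.99 W.
Step 9 — Reactive power: Q = Im(S) = 0.475 VAR.
Step 10 — Apparent power: |S| = 22.99 VA.
Step 11 — Power factor: PF = P/|S| = 0.9998 (lagging).

(a) P = 22.99 W  (b) Q = 0.475 VAR  (c) S = 22.99 VA  (d) PF = 0.9998 (lagging)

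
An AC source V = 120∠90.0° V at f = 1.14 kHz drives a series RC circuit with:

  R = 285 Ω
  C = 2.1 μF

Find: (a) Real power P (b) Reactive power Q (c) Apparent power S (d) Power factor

Step 1 — Angular frequency: ω = 2π·f = 2π·1140 = 7163 rad/s.
Step 2 — Component impedances:
  R: Z = R = 285 Ω
  C: Z = 1/(jωC) = -j/(ω·C) = 0 - j66.48 Ω
Step 3 — Series combination: Z_total = R + C = 285 - j66.48 Ω = 292.7∠-13.1° Ω.
Step 4 — Source phasor: V = 120∠90.0° V = 0 + j120 V.
Step 5 — Current: I = V / Z = -0.09315 + j0.3993 A = 0.41∠103.1° A.
Step 6 — Complex power: S = V·I* = 47.92 - j11.18 VA.
Step 7 — Real power: P = Re(S) = 47.92 W.
Step 8 — Reactive power: Q = Im(S) = -11.18 VAR.
Step 9 — Apparent power: |S| = 49.21 VA.
Step 10 — Power factor: PF = P/|S| = 0.9739 (leading).

(a) P = 47.92 W  (b) Q = -11.18 VAR  (c) S = 49.21 VA  (d) PF = 0.9739 (leading)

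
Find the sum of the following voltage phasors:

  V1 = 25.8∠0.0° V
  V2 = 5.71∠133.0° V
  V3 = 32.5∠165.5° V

Step 1 — Convert each phasor to rectangular form:
  V1 = 25.8·(cos(0.0°) + j·sin(0.0°)) = 25.8 V
  V2 = 5.71·(cos(133.0°) + j·sin(133.0°)) = -3.894 + j4.176 V
  V3 = 32.5·(cos(165.5°) + j·sin(165.5°)) = -31.46 + j8.137 V
Step 2 — Sum components: V_total = -9.559 + j12.31 V.
Step 3 — Convert to polar: |V_total| = 15.59 V, ∠V_total = 127.8°.

V_total = 15.59∠127.8° V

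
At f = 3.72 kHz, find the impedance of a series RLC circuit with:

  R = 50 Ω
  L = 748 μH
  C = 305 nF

Step 1 — Angular frequency: ω = 2π·f = 2π·3720 = 2.337e+04 rad/s.
Step 2 — Component impedances:
  R: Z = R = 50 Ω
  L: Z = jωL = j·2.337e+04·0.000748 = 0 + j17.48 Ω
  C: Z = 1/(jωC) = -j/(ω·C) = 0 - j140.3 Ω
Step 3 — Series combination: Z_total = R + L + C = 50 - j122.8 Ω = 132.6∠-67.8° Ω.

Z = 50 - j122.8 Ω = 132.6∠-67.8° Ω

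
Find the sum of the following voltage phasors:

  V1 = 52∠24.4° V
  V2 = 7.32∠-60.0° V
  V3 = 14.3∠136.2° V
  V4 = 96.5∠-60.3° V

Step 1 — Convert each phasor to rectangular form:
  V1 = 52·(cos(24.4°) + j·sin(24.4°)) = 47.36 + j21.48 V
  V2 = 7.32·(cos(-60.0°) + j·sin(-60.0°)) = 3.66 - j6.339 V
  V3 = 14.3·(cos(136.2°) + j·sin(136.2°)) = -10.32 + j9.898 V
  V4 = 96.5·(cos(-60.3°) + j·sin(-60.3°)) = 47.81 - j83.82 V
Step 2 — Sum components: V_total = 88.51 - j58.78 V.
Step 3 — Convert to polar: |V_total| = 106.2 V, ∠V_total = -33.6°.

V_total = 106.2∠-33.6° V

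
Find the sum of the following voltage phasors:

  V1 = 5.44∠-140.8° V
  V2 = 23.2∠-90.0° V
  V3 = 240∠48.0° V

Step 1 — Convert each phasor to rectangular form:
  V1 = 5.44·(cos(-140.8°) + j·sin(-140.8°)) = -4.216 - j3.438 V
  V2 = 23.2·(cos(-90.0°) + j·sin(-90.0°)) = 0 - j23.2 V
  V3 = 240·(cos(48.0°) + j·sin(48.0°)) = 160.6 + j178.4 V
Step 2 — Sum components: V_total = 156.4 + j151.7 V.
Step 3 — Convert to polar: |V_total| = 217.9 V, ∠V_total = 44.1°.

V_total = 217.9∠44.1° V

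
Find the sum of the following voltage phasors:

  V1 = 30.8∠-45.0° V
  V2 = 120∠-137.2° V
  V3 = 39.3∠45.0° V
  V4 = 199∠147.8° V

Step 1 — Convert each phasor to rectangular form:
  V1 = 30.8·(cos(-45.0°) + j·sin(-45.0°)) = 21.78 - j21.78 V
  V2 = 120·(cos(-137.2°) + j·sin(-137.2°)) = -88.05 - j81.53 V
  V3 = 39.3·(cos(45.0°) + j·sin(45.0°)) = 27.79 + j27.79 V
  V4 = 199·(cos(147.8°) + j·sin(147.8°)) = -168.4 + j106 V
Step 2 — Sum components: V_total = -206.9 + j30.52 V.
Step 3 — Convert to polar: |V_total| = 209.1 V, ∠V_total = 171.6°.

V_total = 209.1∠171.6° V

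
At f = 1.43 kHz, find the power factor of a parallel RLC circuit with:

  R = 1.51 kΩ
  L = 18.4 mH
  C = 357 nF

Step 1 — Angular frequency: ω = 2π·f = 2π·1430 = 8985 rad/s.
Step 2 — Component impedances:
  R: Z = R = 1510 Ω
  L: Z = jωL = j·8985·0.0184 = 0 + j165.3 Ω
  C: Z = 1/(jωC) = -j/(ω·C) = 0 - j311.8 Ω
Step 3 — Parallel combination: 1/Z_total = 1/R + 1/L + 1/C; Z_total = 77.81 + j333.8 Ω = 342.8∠76.9° Ω.
Step 4 — Power factor: PF = cos(φ) = Re(Z)/|Z| = 77.81/342.8 = 0.227.
Step 5 — Type: Im(Z) = 333.8 ⇒ lagging (phase φ = 76.9°).

PF = 0.227 (lagging, φ = 76.9°)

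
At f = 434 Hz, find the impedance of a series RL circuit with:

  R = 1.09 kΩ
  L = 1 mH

Step 1 — Angular frequency: ω = 2π·f = 2π·434 = 2727 rad/s.
Step 2 — Component impedances:
  R: Z = R = 1090 Ω
  L: Z = jωL = j·2727·0.001 = 0 + j2.727 Ω
Step 3 — Series combination: Z_total = R + L = 1090 + j2.727 Ω = 1090∠0.1° Ω.

Z = 1090 + j2.727 Ω = 1090∠0.1° Ω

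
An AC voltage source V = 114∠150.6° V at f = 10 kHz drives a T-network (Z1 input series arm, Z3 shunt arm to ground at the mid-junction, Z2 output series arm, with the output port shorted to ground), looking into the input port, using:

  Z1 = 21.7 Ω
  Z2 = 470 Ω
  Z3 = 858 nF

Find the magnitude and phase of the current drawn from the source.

Step 1 — Angular frequency: ω = 2π·f = 2π·1e+04 = 6.283e+04 rad/s.
Step 2 — Component impedances:
  Z1: Z = R = 21.7 Ω
  Z2: Z = R = 470 Ω
  Z3: Z = 1/(jωC) = -j/(ω·C) = 0 - j18.55 Ω
Step 3 — With the output port shorted to ground, the output series arm Z2 runs from the junction to ground; the shunt arm Z3 also runs from the junction to ground. They appear in parallel: Z3 || Z2 = 0.731 - j18.52 Ω.
Step 4 — Series with input arm Z1: Z_in = Z1 + (Z3 || Z2) = 22.43 - j18.52 Ω = 29.09∠-39.5° Ω.
Step 5 — Source phasor: V = 114∠150.6° V = -99.32 + j55.96 V.
Step 6 — Ohm's law: I = V / Z_total = (-99.32 + j55.96) / (22.43 - j18.52) = -3.858 - j0.6903 A.
Step 7 — Convert to polar: |I| = 3.919 A, ∠I = -169.9°.

I = 3.919∠-169.9° A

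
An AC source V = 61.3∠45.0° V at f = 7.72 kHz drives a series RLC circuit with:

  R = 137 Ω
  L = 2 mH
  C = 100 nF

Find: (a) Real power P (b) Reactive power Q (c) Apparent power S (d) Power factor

Step 1 — Angular frequency: ω = 2π·f = 2π·7720 = 4.851e+04 rad/s.
Step 2 — Component impedances:
  R: Z = R = 137 Ω
  L: Z = jωL = j·4.851e+04·0.002 = 0 + j97.01 Ω
  C: Z = 1/(jωC) = -j/(ω·C) = 0 - j206.2 Ω
Step 3 — Series combination: Z_total = R + L + C = 137 - j109.1 Ω = 175.2∠-38.5° Ω.
Step 4 — Source phasor: V = 61.3∠45.0° V = 43.35 + j43.35 V.
Step 5 — Current: I = V / Z = 0.03935 + j0.3477 A = 0.35∠83.5° A.
Step 6 — Complex power: S = V·I* = 16.78 - j13.37 VA.
Step 7 — Real power: P = Re(S) = 16.78 W.
Step 8 — Reactive power: Q = Im(S) = -13.37 VAR.
Step 9 — Apparent power: |S| = 21.45 VA.
Step 10 — Power factor: PF = P/|S| = 0.7821 (leading).

(a) P = 16.78 W  (b) Q = -13.37 VAR  (c) S = 21.45 VA  (d) PF = 0.7821 (leading)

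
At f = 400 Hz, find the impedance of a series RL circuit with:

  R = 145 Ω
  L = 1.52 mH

Step 1 — Angular frequency: ω = 2π·f = 2π·400 = 2513 rad/s.
Step 2 — Component impedances:
  R: Z = R = 145 Ω
  L: Z = jωL = j·2513·0.00152 = 0 + j3.82 Ω
Step 3 — Series combination: Z_total = R + L = 145 + j3.82 Ω = 145.1∠1.5° Ω.

Z = 145 + j3.82 Ω = 145.1∠1.5° Ω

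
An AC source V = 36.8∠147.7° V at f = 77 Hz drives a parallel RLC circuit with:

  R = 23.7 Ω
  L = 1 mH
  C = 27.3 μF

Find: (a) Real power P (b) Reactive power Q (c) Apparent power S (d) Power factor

Step 1 — Angular frequency: ω = 2π·f = 2π·77 = 483.8 rad/s.
Step 2 — Component impedances:
  R: Z = R = 23.7 Ω
  L: Z = jωL = j·483.8·0.001 = 0 + j0.4838 Ω
  C: Z = 1/(jωC) = -j/(ω·C) = 0 - j75.71 Ω
Step 3 — Parallel combination: 1/Z_total = 1/R + 1/L + 1/C; Z_total = 0.009999 + j0.4867 Ω = 0.4868∠88.8° Ω.
Step 4 — Source phasor: V = 36.8∠147.7° V = -31.11 + j19.66 V.
Step 5 — Current: I = V / Z = 39.07 + j64.71 A = 75.59∠58.9° A.
Step 6 — Complex power: S = V·I* = 57.14 + j2781 VA.
Step 7 — Real power: P = Re(S) = 57.14 W.
Step 8 — Reactive power: Q = Im(S) = 2781 VAR.
Step 9 — Apparent power: |S| = 2782 VA.
Step 10 — Power factor: PF = P/|S| = 0.02054 (lagging).

(a) P = 57.14 W  (b) Q = 2781 VAR  (c) S = 2782 VA  (d) PF = 0.02054 (lagging)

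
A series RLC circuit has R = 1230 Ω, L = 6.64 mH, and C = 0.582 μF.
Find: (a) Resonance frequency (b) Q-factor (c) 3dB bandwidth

Step 1 — Resonance: ω₀ = 1/√(LC) = 1/√(0.00664·5.82e-07) = 1.609e+04 rad/s.
Step 2 — f₀ = ω₀/(2π) = 2560 Hz.
Step 3 — Series Q: Q = ω₀L/R = 1.609e+04·0.00664/1230 = 0.08684.
Step 4 — Bandwidth: Δω = ω₀/Q = 1.852e+05 rad/s; BW = Δω/(2π) = 2.948e+04 Hz.

(a) f₀ = 2560 Hz  (b) Q = 0.08684  (c) BW = 2.948e+04 Hz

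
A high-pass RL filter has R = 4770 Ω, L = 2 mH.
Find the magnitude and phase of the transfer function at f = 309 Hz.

Step 1 — Angular frequency: ω = 2π·309 = 1942 rad/s.
Step 2 — Transfer function: H(jω) = jωL/(R + jωL).
Step 3 — Numerator jωL = j·3.883; denominator R + jωL = 4770 + j3.883.
Step 4 — H = 6.627e-07 + j0.000814.
Step 5 — Magnitude: |H| = 0.000814 (-61.8 dB); phase: φ = 90.0°.

|H| = 0.000814 (-61.8 dB), φ = 90.0°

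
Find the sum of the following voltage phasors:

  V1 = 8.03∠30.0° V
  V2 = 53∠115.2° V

Step 1 — Convert each phasor to rectangular form:
  V1 = 8.03·(cos(30.0°) + j·sin(30.0°)) = 6.954 + j4.015 V
  V2 = 53·(cos(115.2°) + j·sin(115.2°)) = -22.57 + j47.96 V
Step 2 — Sum components: V_total = -15.61 + j51.97 V.
Step 3 — Convert to polar: |V_total| = 54.27 V, ∠V_total = 106.7°.

V_total = 54.27∠106.7° V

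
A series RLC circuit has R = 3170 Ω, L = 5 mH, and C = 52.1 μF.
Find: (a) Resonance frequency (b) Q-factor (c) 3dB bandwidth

Step 1 — Resonance: ω₀ = 1/√(LC) = 1/√(0.005·5.21e-05) = 1959 rad/s.
Step 2 — f₀ = ω₀/(2π) = 311.8 Hz.
Step 3 — Series Q: Q = ω₀L/R = 1959·0.005/3170 = 0.00309.
Step 4 — Bandwidth: Δω = ω₀/Q = 6.34e+05 rad/s; BW = Δω/(2π) = 1.009e+05 Hz.

(a) f₀ = 311.8 Hz  (b) Q = 0.00309  (c) BW = 1.009e+05 Hz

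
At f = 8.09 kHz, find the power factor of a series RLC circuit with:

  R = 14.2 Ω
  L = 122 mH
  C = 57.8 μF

Step 1 — Angular frequency: ω = 2π·f = 2π·8090 = 5.083e+04 rad/s.
Step 2 — Component impedances:
  R: Z = R = 14.2 Ω
  L: Z = jωL = j·5.083e+04·0.122 = 0 + j6201 Ω
  C: Z = 1/(jωC) = -j/(ω·C) = 0 - j0.3404 Ω
Step 3 — Series combination: Z_total = R + L + C = 14.2 + j6201 Ω = 6201∠89.9° Ω.
Step 4 — Power factor: PF = cos(φ) = Re(Z)/|Z| = 14.2/6201 = 0.00229.
Step 5 — Type: Im(Z) = 6201 ⇒ lagging (phase φ = 89.9°).

PF = 0.00229 (lagging, φ = 89.9°)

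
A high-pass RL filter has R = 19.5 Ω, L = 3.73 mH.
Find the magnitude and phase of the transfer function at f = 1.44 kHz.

Step 1 — Angular frequency: ω = 2π·1440 = 9048 rad/s.
Step 2 — Transfer function: H(jω) = jωL/(R + jωL).
Step 3 — Numerator jωL = j·33.75; denominator R + jωL = 19.5 + j33.75.
Step 4 — H = 0.7497 + j0.4332.
Step 5 — Magnitude: |H| = 0.8659 (-1.3 dB); phase: φ = 30.0°.

|H| = 0.8659 (-1.3 dB), φ = 30.0°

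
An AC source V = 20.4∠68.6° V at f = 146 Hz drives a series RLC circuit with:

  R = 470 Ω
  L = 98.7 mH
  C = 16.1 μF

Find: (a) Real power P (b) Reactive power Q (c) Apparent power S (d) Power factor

Step 1 — Angular frequency: ω = 2π·f = 2π·146 = 917.3 rad/s.
Step 2 — Component impedances:
  R: Z = R = 470 Ω
  L: Z = jωL = j·917.3·0.0987 = 0 + j90.54 Ω
  C: Z = 1/(jωC) = -j/(ω·C) = 0 - j67.71 Ω
Step 3 — Series combination: Z_total = R + L + C = 470 + j22.83 Ω = 470.6∠2.8° Ω.
Step 4 — Source phasor: V = 20.4∠68.6° V = 7.443 + j18.99 V.
Step 5 — Current: I = V / Z = 0.01776 + j0.03955 A = 0.04335∠65.8° A.
Step 6 — Complex power: S = V·I* = 0.8834 + j0.04292 VA.
Step 7 — Real power: P = Re(S) = 0.8834 W.
Step 8 — Reactive power: Q = Im(S) = 0.04292 VAR.
Step 9 — Apparent power: |S| = 0.8844 VA.
Step 10 — Power factor: PF = P/|S| = 0.9988 (lagging).

(a) P = 0.8834 W  (b) Q = 0.04292 VAR  (c) S = 0.8844 VA  (d) PF = 0.9988 (lagging)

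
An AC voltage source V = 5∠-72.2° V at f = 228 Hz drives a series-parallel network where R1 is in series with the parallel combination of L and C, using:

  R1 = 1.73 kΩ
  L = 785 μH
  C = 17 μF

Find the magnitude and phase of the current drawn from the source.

Step 1 — Angular frequency: ω = 2π·f = 2π·228 = 1433 rad/s.
Step 2 — Component impedances:
  R1: Z = R = 1730 Ω
  L: Z = jωL = j·1433·0.000785 = 0 + j1.125 Ω
  C: Z = 1/(jωC) = -j/(ω·C) = 0 - j41.06 Ω
Step 3 — Parallel branch: L || C = 1/(1/L + 1/C) = 0 + j1.156 Ω.
Step 4 — Series with R1: Z_total = R1 + (L || C) = 1730 + j1.156 Ω = 1730∠0.0° Ω.
Step 5 — Source phasor: V = 5∠-72.2° V = 1.528 - j4.761 V.
Step 6 — Ohm's law: I = V / Z_total = (1.528 - j4.761) / (1730 + j1.156) = 0.0008817 - j0.002752 A.
Step 7 — Convert to polar: |I| = 0.00289 A, ∠I = -72.2°.

I = 0.00289∠-72.2° A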